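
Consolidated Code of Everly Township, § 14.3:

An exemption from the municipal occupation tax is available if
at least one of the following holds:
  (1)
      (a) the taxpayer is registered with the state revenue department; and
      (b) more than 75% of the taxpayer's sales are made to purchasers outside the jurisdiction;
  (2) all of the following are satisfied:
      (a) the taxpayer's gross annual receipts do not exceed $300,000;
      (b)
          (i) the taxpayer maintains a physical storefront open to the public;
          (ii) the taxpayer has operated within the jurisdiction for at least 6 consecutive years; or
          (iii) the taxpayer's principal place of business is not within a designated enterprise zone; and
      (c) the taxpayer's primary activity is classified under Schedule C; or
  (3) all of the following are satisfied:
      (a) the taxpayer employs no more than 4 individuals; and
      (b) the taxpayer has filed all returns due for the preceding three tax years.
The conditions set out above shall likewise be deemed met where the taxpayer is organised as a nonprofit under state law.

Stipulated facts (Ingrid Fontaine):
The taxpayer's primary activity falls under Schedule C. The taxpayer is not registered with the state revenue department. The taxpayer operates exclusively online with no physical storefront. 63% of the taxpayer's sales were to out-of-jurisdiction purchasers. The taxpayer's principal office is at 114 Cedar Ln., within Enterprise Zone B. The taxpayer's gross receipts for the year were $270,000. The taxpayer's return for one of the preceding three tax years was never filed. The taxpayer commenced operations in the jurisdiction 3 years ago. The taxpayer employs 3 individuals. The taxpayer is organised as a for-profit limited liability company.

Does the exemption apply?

No — not exempt.

(a) state-registered — fails.
(b) >75% out-of-jur. sales — fails.
So (1) is not satisfied (F AND F).
(a) receipts ≤ $300,000 — holds.
(i) has storefront — not met.
(ii) ≥ 6 yrs in jurisdiction — not satisfied.
(iii) not (in enterprise zone) — not met.
(b) = F OR F OR F = false.
(c) Schedule C activity — met.
So (2) is not satisfied (T AND F AND T).
(a) ≤ 4 employees — met.
(b) returns current — fails.
(3) = T AND F = false.
So Overall is not satisfied (F OR F OR F).
Exception (nonprofit) — not satisfied.
Result: main false OR exception false → false.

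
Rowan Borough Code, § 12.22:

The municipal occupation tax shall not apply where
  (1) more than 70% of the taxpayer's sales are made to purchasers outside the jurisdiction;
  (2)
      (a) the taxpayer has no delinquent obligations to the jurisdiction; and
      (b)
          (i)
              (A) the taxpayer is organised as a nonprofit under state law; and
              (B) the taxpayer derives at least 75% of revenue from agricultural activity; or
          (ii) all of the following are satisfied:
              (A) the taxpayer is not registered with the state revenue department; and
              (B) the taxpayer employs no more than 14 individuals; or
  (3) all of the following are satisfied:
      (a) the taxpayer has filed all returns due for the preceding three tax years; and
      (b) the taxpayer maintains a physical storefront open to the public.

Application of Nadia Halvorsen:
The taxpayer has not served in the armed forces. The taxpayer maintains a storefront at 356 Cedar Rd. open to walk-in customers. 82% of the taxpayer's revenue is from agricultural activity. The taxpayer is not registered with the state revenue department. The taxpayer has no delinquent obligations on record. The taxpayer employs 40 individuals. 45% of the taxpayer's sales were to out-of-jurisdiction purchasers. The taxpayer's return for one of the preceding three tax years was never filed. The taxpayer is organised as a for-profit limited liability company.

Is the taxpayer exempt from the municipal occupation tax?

(1) >70% out-of-jur. sales — not met.
(a) no delinquency — holds.
(A) nonprofit — not satisfied.
(B) ≥75% agricultural — holds.
(i): F AND T → false.
(A) not (state-registered) — met.
(B) ≤ 14 employees — fails.
(ii): T AND F → false.
So (b) is not satisfied (F OR F).
(2) = T AND F = false.
(a) returns current — not met.
(b) has storefront — met.
(3): F AND T → false.
Overall: F OR F OR F → false.

No — not exempt.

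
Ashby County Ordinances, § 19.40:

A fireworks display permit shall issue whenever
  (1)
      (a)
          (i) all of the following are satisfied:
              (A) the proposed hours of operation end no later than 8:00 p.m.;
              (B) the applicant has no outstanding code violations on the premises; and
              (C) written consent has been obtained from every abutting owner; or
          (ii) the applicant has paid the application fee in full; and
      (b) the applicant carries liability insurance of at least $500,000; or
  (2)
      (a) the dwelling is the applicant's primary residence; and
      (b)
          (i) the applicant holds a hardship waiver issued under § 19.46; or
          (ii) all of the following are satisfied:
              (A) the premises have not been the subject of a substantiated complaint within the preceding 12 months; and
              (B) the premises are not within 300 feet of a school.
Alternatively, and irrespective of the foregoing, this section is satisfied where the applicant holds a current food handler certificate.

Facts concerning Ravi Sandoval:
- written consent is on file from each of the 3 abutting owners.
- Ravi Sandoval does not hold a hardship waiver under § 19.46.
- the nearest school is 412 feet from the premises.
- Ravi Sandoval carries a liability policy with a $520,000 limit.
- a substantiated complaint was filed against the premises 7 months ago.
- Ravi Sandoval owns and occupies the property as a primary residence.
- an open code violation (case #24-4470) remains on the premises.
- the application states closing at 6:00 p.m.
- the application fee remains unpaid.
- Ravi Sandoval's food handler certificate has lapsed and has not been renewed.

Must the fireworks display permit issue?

(A) closes by 8 p.m. — met.
(B) no code violations — not met.
(C) all abutters consent — holds.
(i) = T AND F AND T = false.
(ii) fee paid — not met.
(a) = F OR F = false.
(b) insurance ≥ $500,000 — met.
So (1) is not satisfied (F AND T).
(a) primary residence — met.
(i) hardship waiver — fails.
(A) no complaint in 12 mo. — fails.
(B) ≥300 ft from school — holds.
So (ii) is not satisfied (F AND T).
So (b) is not satisfied (F OR F).
So (2) is not satisfied (T AND F).
So Overall is not satisfied (F OR F).
Exception (food handler cert.) — not satisfied.
Result: main false OR exception false → false.

No — denied.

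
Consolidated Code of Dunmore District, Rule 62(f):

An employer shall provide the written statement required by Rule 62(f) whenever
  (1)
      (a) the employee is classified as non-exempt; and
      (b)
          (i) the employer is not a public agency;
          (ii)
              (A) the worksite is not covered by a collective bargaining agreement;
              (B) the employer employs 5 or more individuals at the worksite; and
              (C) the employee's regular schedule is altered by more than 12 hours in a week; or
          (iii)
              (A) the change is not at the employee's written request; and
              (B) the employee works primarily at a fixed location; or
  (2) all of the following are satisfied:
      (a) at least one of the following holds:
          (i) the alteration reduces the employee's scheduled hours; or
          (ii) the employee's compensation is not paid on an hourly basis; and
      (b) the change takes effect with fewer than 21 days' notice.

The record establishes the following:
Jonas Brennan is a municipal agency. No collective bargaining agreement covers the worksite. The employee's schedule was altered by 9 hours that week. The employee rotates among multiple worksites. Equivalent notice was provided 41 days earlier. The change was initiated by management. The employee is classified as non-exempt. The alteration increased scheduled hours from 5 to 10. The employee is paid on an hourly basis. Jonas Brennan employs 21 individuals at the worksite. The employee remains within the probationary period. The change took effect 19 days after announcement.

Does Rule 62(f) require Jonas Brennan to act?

No — not required.

(a) non-exempt — holds.
(i) not (public agency) — not met.
(A) no CBA — holds.
(B) ≥ 5 at site — satisfied.
(C) schedule shift > 12h — not met.
(ii) = T AND T AND F = false.
(A) not employee-requested — holds.
(B) fixed location — fails.
(iii) = T AND F = false.
So (b) is not satisfied (F OR F OR F).
(1): T AND F → false.
(i) hours reduced — not met.
(ii) not (hourly-paid) — fails.
So (a) is not satisfied (F OR F).
(b) < 21 days' notice — holds.
So (2) is not satisfied (F AND T).
Overall = F OR F = false.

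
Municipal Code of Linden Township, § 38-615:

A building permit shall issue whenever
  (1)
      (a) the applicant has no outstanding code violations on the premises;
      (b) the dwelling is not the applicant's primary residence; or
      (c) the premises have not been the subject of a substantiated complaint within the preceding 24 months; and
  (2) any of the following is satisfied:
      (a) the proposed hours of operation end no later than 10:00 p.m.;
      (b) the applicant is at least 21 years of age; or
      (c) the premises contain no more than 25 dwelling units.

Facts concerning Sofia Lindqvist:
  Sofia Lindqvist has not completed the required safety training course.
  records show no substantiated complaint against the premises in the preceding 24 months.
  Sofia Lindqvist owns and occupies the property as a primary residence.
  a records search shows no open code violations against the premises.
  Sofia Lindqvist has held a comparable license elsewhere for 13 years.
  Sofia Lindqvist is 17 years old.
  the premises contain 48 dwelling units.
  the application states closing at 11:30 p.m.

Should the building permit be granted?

No — denied.

(a) no code violations — satisfied.
(b) not (primary residence) — not met.
(c) no complaint in 24 mo. — holds.
(1): T OR F OR T → true.
(a) closes by 10 p.m. — fails.
(b) age ≥ 21 — not satisfied.
(c) ≤ 25 units — not satisfied.
So (2) is not satisfied (F OR F OR F).
Overall: T AND F → false.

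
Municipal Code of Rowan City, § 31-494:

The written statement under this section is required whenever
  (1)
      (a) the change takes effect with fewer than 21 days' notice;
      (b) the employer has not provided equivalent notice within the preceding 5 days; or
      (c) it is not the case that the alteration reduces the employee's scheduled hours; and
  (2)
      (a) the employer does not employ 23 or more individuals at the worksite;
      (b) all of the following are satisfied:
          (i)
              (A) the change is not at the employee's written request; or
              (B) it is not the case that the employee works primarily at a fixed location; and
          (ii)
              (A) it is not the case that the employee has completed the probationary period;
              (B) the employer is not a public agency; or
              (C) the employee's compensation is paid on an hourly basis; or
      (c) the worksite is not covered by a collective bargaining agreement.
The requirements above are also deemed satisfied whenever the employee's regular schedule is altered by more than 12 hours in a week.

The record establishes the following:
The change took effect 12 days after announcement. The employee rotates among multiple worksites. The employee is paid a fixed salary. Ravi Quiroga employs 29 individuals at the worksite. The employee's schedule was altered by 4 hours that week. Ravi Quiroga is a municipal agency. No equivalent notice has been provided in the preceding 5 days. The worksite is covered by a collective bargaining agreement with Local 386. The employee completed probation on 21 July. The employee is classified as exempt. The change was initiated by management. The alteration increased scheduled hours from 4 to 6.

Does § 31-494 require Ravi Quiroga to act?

No — not required.

(a) < 21 days' notice — met.
(b) no recent notice — holds.
(c) not (hours reduced) — satisfied.
(1) = T OR T OR T = true.
(a) not (≥ 23 at site) — not met.
(A) not employee-requested — satisfied.
(B) not (fixed location) — met.
So (i) is satisfied (T OR T).
(A) not (past probation) — fails.
(B) not (public agency) — fails.
(C) hourly-paid — fails.
(ii): F OR F OR F → false.
(b) = T AND F = false.
(c) no CBA — not satisfied.
(2): F OR F OR F → false.
Overall: T AND F → false.
Exception (schedule shift > 12h) — not satisfied.
Result: main false OR exception false → false.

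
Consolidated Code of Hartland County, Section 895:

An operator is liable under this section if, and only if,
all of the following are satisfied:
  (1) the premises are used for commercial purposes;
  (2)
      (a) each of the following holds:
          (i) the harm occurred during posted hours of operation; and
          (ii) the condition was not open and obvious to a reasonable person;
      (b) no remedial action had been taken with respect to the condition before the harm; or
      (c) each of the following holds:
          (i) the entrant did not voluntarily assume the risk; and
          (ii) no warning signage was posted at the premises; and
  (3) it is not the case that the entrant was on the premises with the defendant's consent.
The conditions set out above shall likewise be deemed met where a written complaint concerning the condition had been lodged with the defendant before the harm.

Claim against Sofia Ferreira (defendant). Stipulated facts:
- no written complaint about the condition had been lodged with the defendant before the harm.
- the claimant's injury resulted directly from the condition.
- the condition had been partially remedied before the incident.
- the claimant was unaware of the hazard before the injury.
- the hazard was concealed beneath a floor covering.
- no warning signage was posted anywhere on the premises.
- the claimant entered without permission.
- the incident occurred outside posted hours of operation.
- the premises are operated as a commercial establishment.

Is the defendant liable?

(1) commercial use — met.
(i) during posted hours — fails.
(ii) not open/obvious — met.
(a) = F AND T = false.
(b) no remedial action — fails.
(i) no assumed risk — satisfied.
(ii) no signage posted — holds.
(c): T AND T → true.
(2): F OR F OR T → true.
(3) not (consent to enter) — holds.
Overall = T AND T AND T = true.
Exception (complaint lodged) — not satisfied.
Result: main true OR exception false → true.

Yes — liable.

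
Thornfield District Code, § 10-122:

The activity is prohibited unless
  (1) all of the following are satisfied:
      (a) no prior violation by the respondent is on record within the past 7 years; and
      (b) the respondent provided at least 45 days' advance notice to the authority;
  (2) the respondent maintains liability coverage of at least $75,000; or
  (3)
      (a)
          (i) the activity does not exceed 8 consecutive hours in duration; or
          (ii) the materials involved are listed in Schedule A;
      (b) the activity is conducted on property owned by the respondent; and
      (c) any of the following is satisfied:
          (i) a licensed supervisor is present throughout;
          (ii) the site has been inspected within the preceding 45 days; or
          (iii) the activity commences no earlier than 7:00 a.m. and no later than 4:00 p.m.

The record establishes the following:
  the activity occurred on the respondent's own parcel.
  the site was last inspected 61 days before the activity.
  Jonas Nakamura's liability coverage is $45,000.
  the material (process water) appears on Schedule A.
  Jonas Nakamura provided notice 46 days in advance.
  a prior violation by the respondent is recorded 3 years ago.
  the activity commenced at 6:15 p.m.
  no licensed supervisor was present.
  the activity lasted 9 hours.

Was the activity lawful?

(a) no prior violation — not satisfied.
(b) ≥45 days' notice — holds.
(1): F AND T → false.
(2) coverage ≥ $75,000 — fails.
(i) ≤ 8 hrs duration — not met.
(ii) Schedule A material — satisfied.
(a): F OR T → true.
(b) own property — met.
(i) supervisor present — not satisfied.
(ii) site inspected — not met.
(iii) start within hours — not met.
(c) = F OR F OR F = false.
(3) = T AND T AND F = false.
So Overall is not satisfied (F OR F OR F).

No — unlawful.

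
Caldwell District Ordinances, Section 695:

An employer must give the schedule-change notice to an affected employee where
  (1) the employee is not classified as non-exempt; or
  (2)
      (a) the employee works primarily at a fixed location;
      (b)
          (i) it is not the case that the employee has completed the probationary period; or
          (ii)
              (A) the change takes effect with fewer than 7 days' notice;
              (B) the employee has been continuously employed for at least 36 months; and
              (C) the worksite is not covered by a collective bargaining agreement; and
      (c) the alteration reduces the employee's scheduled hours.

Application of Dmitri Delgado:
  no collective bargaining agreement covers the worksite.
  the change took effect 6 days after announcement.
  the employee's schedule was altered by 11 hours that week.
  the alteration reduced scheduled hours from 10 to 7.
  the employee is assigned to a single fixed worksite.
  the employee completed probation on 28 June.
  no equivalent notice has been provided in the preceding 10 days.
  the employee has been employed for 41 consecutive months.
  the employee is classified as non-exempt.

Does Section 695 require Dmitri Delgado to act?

Yes — required.

(1) not (non-exempt) — fails.
(a) fixed location — holds.
(i) not (past probation) — not met.
(A) < 7 days' notice — met.
(B) tenure ≥ 36 mo. — met.
(C) no CBA — satisfied.
(ii): T AND T AND T → true.
So (b) is satisfied (F OR T).
(c) hours reduced — satisfied.
(2) = T AND T AND T = true.
Overall = F OR T = true.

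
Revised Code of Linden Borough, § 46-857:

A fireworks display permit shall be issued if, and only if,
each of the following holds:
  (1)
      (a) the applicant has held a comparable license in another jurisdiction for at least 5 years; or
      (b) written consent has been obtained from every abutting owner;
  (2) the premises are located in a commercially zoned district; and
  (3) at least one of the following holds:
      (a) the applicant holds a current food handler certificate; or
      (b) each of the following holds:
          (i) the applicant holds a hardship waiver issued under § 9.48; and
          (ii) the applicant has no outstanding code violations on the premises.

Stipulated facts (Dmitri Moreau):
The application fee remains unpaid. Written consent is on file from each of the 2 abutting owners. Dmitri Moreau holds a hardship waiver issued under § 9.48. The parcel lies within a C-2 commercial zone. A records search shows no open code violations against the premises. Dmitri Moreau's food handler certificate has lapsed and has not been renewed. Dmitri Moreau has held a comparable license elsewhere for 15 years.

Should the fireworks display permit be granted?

(a) prior license ≥ 5 yr — met.
(b) all abutters consent — holds.
So (1) is satisfied (T OR T).
(2) commercially zoned — met.
(a) food handler cert. — not met.
(i) hardship waiver — satisfied.
(ii) no code violations — satisfied.
(b): T AND T → true.
(3) = F OR T = true.
So Overall is satisfied (T AND T AND T).

Yes — granted.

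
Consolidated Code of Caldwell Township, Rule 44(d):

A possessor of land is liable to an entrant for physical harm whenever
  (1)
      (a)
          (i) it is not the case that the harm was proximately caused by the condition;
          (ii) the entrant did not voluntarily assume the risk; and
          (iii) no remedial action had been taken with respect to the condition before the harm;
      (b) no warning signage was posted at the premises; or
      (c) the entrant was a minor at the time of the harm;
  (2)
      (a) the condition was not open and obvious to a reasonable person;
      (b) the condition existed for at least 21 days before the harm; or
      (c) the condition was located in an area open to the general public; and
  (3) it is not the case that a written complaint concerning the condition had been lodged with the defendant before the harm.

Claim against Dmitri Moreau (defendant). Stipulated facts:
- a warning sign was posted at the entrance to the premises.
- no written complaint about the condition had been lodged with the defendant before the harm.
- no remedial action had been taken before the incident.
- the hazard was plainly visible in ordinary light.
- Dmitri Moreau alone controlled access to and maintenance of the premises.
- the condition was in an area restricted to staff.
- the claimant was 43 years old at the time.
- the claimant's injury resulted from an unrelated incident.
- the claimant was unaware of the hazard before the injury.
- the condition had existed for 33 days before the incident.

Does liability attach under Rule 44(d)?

(i) not (proximate cause) — holds.
(ii) no assumed risk — holds.
(iii) no remedial action — satisfied.
(a) = T AND T AND T = true.
(b) no signage posted — not met.
(c) entrant a minor — not met.
(1): T OR F OR F → true.
(a) not open/obvious — fails.
(b) condition ≥21 days old — satisfied.
(c) public area — not satisfied.
So (2) is satisfied (F OR T OR F).
(3) not (complaint lodged) — satisfied.
So Overall is satisfied (T AND T AND T).

Yes — liable.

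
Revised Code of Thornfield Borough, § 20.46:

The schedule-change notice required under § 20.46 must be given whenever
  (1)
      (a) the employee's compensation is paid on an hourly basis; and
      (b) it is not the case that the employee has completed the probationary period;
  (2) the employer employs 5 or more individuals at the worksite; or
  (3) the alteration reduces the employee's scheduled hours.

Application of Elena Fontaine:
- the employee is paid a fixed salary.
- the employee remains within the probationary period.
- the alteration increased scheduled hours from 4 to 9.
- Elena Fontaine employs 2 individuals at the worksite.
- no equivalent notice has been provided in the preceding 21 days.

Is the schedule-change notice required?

No — not required.

(a) hourly-paid — not met.
(b) not (past probation) — holds.
So (1) is not satisfied (F AND T).
(2) ≥ 5 at site — fails.
(3) hours reduced — not satisfied.
Overall = F OR F OR F = false.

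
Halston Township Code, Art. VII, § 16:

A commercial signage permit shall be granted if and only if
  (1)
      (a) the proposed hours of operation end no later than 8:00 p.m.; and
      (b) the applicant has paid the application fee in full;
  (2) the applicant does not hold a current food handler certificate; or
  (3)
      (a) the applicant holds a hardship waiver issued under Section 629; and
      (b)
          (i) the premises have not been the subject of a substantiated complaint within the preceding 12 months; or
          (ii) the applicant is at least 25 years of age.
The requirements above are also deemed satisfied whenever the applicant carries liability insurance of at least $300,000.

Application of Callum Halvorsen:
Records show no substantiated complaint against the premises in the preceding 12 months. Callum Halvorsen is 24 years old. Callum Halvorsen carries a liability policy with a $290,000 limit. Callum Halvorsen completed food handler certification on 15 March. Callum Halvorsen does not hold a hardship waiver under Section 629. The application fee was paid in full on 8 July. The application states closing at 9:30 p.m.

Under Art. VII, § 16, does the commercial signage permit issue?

(a) closes by 8 p.m. — not satisfied.
(b) fee paid — holds.
So (1) is not satisfied (F AND T).
(2) not (food handler cert.) — not satisfied.
(a) hardship waiver — not satisfied.
(i) no complaint in 12 mo. — holds.
(ii) age ≥ 25 — not satisfied.
(b) = T OR F = true.
(3) = F AND T = false.
Overall = F OR F OR F = false.
Exception (insurance ≥ $300,000) — not satisfied.
Result: main false OR exception false → false.

No — denied.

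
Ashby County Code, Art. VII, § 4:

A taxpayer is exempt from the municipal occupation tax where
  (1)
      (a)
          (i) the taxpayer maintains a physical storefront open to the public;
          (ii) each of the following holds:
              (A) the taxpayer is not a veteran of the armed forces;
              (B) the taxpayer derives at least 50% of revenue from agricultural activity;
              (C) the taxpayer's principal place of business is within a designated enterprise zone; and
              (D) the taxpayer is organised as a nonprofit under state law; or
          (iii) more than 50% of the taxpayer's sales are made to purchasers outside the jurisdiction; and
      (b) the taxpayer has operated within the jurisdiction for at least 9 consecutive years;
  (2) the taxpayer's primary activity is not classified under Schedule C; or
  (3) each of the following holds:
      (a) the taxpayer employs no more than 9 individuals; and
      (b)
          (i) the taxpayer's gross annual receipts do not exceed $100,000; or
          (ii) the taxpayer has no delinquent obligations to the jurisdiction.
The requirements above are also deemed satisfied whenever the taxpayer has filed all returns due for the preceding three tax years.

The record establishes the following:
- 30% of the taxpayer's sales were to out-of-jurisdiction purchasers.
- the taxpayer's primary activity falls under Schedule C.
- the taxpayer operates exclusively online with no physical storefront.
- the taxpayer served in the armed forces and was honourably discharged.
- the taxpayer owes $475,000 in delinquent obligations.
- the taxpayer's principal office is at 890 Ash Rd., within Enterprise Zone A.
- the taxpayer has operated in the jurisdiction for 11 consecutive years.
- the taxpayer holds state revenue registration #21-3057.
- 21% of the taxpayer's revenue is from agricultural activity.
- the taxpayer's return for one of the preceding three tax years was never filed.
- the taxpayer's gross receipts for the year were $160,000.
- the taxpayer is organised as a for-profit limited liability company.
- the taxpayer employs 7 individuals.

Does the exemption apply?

No — not exempt.

(i) has storefront — not satisfied.
(A) not (veteran) — fails.
(B) ≥50% agricultural — not satisfied.
(C) in enterprise zone — holds.
(D) nonprofit — fails.
(ii) = F AND F AND T AND F = false.
(iii) >50% out-of-jur. sales — not satisfied.
(a) = F OR F OR F = false.
(b) ≥ 9 yrs in jurisdiction — holds.
(1) = F AND T = false.
(2) not (Schedule C activity) — not satisfied.
(a) ≤ 9 employees — holds.
(i) receipts ≤ $100,000 — not met.
(ii) no delinquency — not met.
(b) = F OR F = false.
So (3) is not satisfied (T AND F).
Overall: F OR F OR F → false.
Exception (returns current) — not satisfied.
Result: main false OR exception false → false.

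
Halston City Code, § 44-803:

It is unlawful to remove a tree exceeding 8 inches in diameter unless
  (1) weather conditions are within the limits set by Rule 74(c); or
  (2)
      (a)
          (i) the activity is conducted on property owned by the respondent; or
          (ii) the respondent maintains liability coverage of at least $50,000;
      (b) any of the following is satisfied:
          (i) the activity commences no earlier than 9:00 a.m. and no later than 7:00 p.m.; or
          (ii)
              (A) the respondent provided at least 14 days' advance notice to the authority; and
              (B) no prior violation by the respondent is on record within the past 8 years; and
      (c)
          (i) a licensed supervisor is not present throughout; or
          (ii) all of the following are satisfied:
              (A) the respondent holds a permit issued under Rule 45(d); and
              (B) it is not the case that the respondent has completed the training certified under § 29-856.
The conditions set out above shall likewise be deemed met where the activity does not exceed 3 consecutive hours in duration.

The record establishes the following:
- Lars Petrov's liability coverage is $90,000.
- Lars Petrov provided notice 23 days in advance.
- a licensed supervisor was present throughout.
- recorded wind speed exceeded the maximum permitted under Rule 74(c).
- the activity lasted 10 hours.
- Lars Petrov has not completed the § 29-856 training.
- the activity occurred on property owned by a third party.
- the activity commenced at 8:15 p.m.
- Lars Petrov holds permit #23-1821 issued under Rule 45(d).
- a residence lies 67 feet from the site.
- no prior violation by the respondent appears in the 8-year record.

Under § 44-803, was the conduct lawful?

(1) weather ok — fails.
(i) own property — not met.
(ii) coverage ≥ $50,000 — holds.
(a) = F OR T = true.
(i) start within hours — not met.
(A) ≥14 days' notice — satisfied.
(B) no prior violation — holds.
(ii) = T AND T = true.
So (b) is satisfied (F OR T).
(i) not (supervisor present) — not met.
(A) holds permit — holds.
(B) not (training certified) — holds.
(ii) = T AND T = true.
So (c) is satisfied (F OR T).
(2) = T AND T AND T = true.
Overall = F OR T = true.
Exception (≤ 3 hrs duration) — not satisfied.
Result: main true OR exception false → true.

Yes — lawful.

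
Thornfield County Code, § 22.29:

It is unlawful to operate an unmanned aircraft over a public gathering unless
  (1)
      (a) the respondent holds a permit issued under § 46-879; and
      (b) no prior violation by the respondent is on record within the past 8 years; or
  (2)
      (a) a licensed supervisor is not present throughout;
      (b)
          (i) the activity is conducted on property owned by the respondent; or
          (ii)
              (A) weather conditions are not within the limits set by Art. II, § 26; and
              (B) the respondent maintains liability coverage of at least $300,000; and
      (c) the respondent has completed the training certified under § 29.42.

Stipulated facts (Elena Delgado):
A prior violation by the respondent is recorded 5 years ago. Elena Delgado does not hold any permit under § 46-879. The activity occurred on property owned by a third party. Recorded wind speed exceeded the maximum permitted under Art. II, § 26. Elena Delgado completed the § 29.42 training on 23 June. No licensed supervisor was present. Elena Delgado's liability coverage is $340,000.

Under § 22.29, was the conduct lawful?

(a) holds permit — not met.
(b) no prior violation — not met.
(1): F AND F → false.
(a) not (supervisor present) — holds.
(i) own property — fails.
(A) not (weather ok) — met.
(B) coverage ≥ $300,000 — holds.
So (ii) is satisfied (T AND T).
So (b) is satisfied (F OR T).
(c) training certified — holds.
(2): T AND T AND T → true.
So Overall is satisfied (F OR T).

Yes — lawful.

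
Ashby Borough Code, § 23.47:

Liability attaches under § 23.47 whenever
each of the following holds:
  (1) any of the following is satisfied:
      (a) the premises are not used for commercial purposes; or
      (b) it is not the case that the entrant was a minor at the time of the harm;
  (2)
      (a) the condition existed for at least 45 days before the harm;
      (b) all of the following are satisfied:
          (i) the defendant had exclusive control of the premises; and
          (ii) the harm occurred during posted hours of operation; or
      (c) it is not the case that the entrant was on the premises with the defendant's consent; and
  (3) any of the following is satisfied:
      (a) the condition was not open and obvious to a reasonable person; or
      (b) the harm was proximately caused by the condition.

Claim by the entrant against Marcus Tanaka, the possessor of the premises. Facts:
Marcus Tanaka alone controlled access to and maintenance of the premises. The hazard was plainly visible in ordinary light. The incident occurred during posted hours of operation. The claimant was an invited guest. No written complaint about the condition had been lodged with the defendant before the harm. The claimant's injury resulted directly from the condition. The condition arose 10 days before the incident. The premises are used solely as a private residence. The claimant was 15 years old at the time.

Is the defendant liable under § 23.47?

Yes — liable.

(a) not (commercial use) — satisfied.
(b) not (entrant a minor) — fails.
(1): T OR F → true.
(a) condition ≥45 days old — not met.
(i) exclusive control — met.
(ii) during posted hours — met.
So (b) is satisfied (T AND T).
(c) not (consent to enter) — not satisfied.
(2) = F OR T OR F = true.
(a) not open/obvious — fails.
(b) proximate cause — met.
So (3) is satisfied (F OR T).
Overall = T AND T AND T = true.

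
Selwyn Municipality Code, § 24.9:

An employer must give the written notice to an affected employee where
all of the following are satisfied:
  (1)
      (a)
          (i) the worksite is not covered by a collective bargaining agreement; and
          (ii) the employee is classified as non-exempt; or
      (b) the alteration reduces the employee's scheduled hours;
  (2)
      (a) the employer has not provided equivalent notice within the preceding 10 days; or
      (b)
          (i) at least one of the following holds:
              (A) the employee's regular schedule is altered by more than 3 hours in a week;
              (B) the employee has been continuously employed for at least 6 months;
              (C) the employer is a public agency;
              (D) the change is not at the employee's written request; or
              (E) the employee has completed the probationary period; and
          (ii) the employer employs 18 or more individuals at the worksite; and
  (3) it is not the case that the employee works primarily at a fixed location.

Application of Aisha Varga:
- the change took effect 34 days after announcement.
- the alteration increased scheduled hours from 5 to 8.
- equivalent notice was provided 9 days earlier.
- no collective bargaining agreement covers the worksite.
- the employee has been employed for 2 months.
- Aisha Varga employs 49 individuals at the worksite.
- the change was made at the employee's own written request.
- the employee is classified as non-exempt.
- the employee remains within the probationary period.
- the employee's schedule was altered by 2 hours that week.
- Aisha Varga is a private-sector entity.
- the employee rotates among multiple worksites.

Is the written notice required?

No — not required.

(i) no CBA — holds.
(ii) non-exempt — met.
So (a) is satisfied (T AND T).
(b) hours reduced — not met.
(1): T OR F → true.
(a) no recent notice — not satisfied.
(A) schedule shift > 3h — fails.
(B) tenure ≥ 6 mo. — fails.
(C) public agency — not satisfied.
(D) not employee-requested — fails.
(E) past probation — fails.
(i) = F OR F OR F OR F OR F = false.
(ii) ≥ 18 at site — holds.
(b): F AND T → false.
So (2) is not satisfied (F OR F).
(3) not (fixed location) — met.
So Overall is not satisfied (T AND F AND T).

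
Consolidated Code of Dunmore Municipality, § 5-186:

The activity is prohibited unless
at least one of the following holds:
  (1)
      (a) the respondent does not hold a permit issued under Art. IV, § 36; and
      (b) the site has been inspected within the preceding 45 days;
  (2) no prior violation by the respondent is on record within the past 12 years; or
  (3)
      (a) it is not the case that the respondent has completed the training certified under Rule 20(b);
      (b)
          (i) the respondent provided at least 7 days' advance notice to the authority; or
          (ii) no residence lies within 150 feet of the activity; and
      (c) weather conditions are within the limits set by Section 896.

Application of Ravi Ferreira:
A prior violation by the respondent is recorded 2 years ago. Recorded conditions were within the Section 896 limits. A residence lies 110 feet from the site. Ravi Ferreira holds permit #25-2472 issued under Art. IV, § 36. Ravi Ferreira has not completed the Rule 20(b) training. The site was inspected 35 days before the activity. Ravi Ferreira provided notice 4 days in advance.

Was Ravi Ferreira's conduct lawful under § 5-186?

No — unlawful.

(a) not (holds permit) — fails.
(b) site inspected — met.
(1): F AND T → false.
(2) no prior violation — fails.
(a) not (training certified) — satisfied.
(i) ≥7 days' notice — not met.
(ii) no residence in 150 ft — not met.
(b) = F OR F = false.
(c) weather ok — holds.
(3): T AND F AND T → false.
Overall = F OR F OR F = false.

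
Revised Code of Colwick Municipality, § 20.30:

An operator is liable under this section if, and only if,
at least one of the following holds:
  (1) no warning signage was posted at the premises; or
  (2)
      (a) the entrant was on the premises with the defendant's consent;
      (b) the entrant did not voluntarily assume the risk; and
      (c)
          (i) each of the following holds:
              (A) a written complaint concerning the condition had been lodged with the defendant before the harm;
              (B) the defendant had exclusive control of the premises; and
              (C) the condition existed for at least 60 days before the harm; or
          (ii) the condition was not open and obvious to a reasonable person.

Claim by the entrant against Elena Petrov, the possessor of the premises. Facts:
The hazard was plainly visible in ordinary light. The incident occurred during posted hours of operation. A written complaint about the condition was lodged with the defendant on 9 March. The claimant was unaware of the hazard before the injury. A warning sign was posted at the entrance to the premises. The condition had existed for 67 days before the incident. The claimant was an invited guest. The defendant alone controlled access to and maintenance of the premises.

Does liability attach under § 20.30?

Yes — liable.

(1) no signage posted — not met.
(a) consent to enter — satisfied.
(b) no assumed risk — holds.
(A) complaint lodged — met.
(B) exclusive control — met.
(C) condition ≥60 days old — satisfied.
(i) = T AND T AND T = true.
(ii) not open/obvious — not met.
So (c) is satisfied (T OR F).
(2) = T AND T AND T = true.
Overall: F OR T → true.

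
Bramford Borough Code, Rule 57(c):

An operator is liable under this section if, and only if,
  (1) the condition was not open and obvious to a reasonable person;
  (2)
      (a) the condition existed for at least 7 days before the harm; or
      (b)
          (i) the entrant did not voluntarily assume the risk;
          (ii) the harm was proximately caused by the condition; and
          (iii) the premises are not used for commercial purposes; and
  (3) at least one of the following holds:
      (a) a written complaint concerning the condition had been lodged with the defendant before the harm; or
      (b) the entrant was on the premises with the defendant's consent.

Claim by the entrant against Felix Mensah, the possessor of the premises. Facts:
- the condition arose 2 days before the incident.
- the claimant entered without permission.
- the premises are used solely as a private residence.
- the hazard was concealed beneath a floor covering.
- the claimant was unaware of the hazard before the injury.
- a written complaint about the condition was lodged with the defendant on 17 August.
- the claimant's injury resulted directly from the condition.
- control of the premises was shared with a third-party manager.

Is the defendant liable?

Yes — liable.

(1) not open/obvious — holds.
(a) condition ≥7 days old — not met.
(i) no assumed risk — met.
(ii) proximate cause — met.
(iii) not (commercial use) — satisfied.
(b): T AND T AND T → true.
(2): F OR T → true.
(a) complaint lodged — met.
(b) consent to enter — fails.
(3) = T OR F = true.
Overall: T AND T AND T → true.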